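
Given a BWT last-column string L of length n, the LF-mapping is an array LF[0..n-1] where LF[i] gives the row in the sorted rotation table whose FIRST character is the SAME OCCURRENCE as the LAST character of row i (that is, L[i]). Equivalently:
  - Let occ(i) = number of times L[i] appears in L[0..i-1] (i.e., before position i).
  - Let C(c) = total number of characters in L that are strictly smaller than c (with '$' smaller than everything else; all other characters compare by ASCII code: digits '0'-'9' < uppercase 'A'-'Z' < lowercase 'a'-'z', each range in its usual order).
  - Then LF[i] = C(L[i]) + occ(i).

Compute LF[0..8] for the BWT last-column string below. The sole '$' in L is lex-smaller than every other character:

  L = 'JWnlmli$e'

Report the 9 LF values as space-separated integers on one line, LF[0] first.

Char counts: '$':1, 'J':1, 'W':1, 'e':1, 'i':1, 'l':2, 'm':1, 'n':1
C (first-col start): C('$')=0, C('J')=1, C('W')=2, C('e')=3, C('i')=4, C('l')=5, C('m')=7, C('n')=8
L[0]='J': occ=0, LF[0]=C('J')+0=1+0=1
L[1]='W': occ=0, LF[1]=C('W')+0=2+0=2
L[2]='n': occ=0, LF[2]=C('n')+0=8+0=8
L[3]='l': occ=0, LF[3]=C('l')+0=5+0=5
L[4]='m': occ=0, LF[4]=C('m')+0=7+0=7
L[5]='l': occ=1, LF[5]=C('l')+1=5+1=6
L[6]='i': occ=0, LF[6]=C('i')+0=4+0=4
L[7]='$': occ=0, LF[7]=C('$')+0=0+0=0
L[8]='e': occ=0, LF[8]=C('e')+0=3+0=3

Answer: 1 2 8 5 7 6 4 0 3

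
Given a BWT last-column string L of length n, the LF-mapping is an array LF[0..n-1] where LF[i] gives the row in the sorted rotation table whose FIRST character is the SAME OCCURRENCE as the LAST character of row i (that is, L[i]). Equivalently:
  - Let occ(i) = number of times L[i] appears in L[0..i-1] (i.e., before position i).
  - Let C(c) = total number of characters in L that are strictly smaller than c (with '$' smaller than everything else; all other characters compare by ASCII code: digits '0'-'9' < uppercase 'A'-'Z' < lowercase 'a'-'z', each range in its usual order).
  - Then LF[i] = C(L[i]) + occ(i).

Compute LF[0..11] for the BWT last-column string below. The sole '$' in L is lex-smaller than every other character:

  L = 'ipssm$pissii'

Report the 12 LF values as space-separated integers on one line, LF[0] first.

Answer: 1 6 8 9 5 0 7 2 10 11 3 4

Derivation:
Char counts: '$':1, 'i':4, 'm':1, 'p':2, 's':4
C (first-col start): C('$')=0, C('i')=1, C('m')=5, C('p')=6, C('s')=8
L[0]='i': occ=0, LF[0]=C('i')+0=1+0=1
L[1]='p': occ=0, LF[1]=C('p')+0=6+0=6
L[2]='s': occ=0, LF[2]=C('s')+0=8+0=8
L[3]='s': occ=1, LF[3]=C('s')+1=8+1=9
L[4]='m': occ=0, LF[4]=C('m')+0=5+0=5
L[5]='$': occ=0, LF[5]=C('$')+0=0+0=0
L[6]='p': occ=1, LF[6]=C('p')+1=6+1=7
L[7]='i': occ=1, LF[7]=C('i')+1=1+1=2
L[8]='s': occ=2, LF[8]=C('s')+2=8+2=10
L[9]='s': occ=3, LF[9]=C('s')+3=8+3=11
L[10]='i': occ=2, LF[10]=C('i')+2=1+2=3
L[11]='i': occ=3, LF[11]=C('i')+3=1+3=4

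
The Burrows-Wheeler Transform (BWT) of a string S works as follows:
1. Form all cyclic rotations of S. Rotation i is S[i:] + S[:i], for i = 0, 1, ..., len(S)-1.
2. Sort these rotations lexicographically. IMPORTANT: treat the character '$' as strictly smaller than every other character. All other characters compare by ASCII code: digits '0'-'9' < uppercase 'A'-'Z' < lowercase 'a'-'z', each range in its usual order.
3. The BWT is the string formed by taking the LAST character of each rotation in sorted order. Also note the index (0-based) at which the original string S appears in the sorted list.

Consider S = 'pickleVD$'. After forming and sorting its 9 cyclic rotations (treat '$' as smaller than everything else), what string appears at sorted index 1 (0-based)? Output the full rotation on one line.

All 9 rotations (rotation i = S[i:]+S[:i]):
  rot[0] = pickleVD$
  rot[1] = ickleVD$p
  rot[2] = ckleVD$pi
  rot[3] = kleVD$pic
  rot[4] = leVD$pick
  rot[5] = eVD$pickl
  rot[6] = VD$pickle
  rot[7] = D$pickleV
  rot[8] = $pickleVD
Sorted (with $ < everything):
  sorted[0] = $pickleVD
  sorted[1] = D$pickleV
  sorted[2] = VD$pickle
  sorted[3] = ckleVD$pi
  sorted[4] = eVD$pickl
  sorted[5] = ickleVD$p
  sorted[6] = kleVD$pic
  sorted[7] = leVD$pick
  sorted[8] = pickleVD$
sorted[1] = D$pickleV

Answer: D$pickleV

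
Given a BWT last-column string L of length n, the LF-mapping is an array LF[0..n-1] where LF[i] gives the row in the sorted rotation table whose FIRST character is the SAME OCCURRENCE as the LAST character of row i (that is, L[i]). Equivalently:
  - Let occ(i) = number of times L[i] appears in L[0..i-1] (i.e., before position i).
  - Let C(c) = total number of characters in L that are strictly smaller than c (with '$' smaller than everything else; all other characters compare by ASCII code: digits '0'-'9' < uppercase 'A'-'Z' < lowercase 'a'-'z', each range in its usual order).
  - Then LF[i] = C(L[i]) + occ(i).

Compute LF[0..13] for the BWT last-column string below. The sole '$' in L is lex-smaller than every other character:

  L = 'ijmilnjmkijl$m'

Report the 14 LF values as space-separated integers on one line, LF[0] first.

Answer: 1 4 10 2 8 13 5 11 7 3 6 9 0 12

Derivation:
Char counts: '$':1, 'i':3, 'j':3, 'k':1, 'l':2, 'm':3, 'n':1
C (first-col start): C('$')=0, C('i')=1, C('j')=4, C('k')=7, C('l')=8, C('m')=10, C('n')=13
L[0]='i': occ=0, LF[0]=C('i')+0=1+0=1
L[1]='j': occ=0, LF[1]=C('j')+0=4+0=4
L[2]='m': occ=0, LF[2]=C('m')+0=10+0=10
L[3]='i': occ=1, LF[3]=C('i')+1=1+1=2
L[4]='l': occ=0, LF[4]=C('l')+0=8+0=8
L[5]='n': occ=0, LF[5]=C('n')+0=13+0=13
L[6]='j': occ=1, LF[6]=C('j')+1=4+1=5
L[7]='m': occ=1, LF[7]=C('m')+1=10+1=11
L[8]='k': occ=0, LF[8]=C('k')+0=7+0=7
L[9]='i': occ=2, LF[9]=C('i')+2=1+2=3
L[10]='j': occ=2, LF[10]=C('j')+2=4+2=6
L[11]='l': occ=1, LF[11]=C('l')+1=8+1=9
L[12]='$': occ=0, LF[12]=C('$')+0=0+0=0
L[13]='m': occ=2, LF[13]=C('m')+2=10+2=12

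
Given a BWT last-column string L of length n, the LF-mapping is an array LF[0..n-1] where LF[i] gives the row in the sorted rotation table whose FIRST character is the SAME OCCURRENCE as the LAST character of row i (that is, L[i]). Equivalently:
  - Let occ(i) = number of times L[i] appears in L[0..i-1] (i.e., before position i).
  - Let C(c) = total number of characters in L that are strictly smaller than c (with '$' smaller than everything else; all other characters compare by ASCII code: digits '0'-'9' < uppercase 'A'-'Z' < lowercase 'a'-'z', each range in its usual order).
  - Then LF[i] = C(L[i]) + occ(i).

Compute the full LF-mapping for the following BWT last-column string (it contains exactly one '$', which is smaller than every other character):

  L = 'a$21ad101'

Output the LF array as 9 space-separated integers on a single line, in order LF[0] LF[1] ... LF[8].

Char counts: '$':1, '0':1, '1':3, '2':1, 'a':2, 'd':1
C (first-col start): C('$')=0, C('0')=1, C('1')=2, C('2')=5, C('a')=6, C('d')=8
L[0]='a': occ=0, LF[0]=C('a')+0=6+0=6
L[1]='$': occ=0, LF[1]=C('$')+0=0+0=0
L[2]='2': occ=0, LF[2]=C('2')+0=5+0=5
L[3]='1': occ=0, LF[3]=C('1')+0=2+0=2
L[4]='a': occ=1, LF[4]=C('a')+1=6+1=7
L[5]='d': occ=0, LF[5]=C('d')+0=8+0=8
L[6]='1': occ=1, LF[6]=C('1')+1=2+1=3
L[7]='0': occ=0, LF[7]=C('0')+0=1+0=1
L[8]='1': occ=2, LF[8]=C('1')+2=2+2=4

Answer: 6 0 5 2 7 8 3 1 4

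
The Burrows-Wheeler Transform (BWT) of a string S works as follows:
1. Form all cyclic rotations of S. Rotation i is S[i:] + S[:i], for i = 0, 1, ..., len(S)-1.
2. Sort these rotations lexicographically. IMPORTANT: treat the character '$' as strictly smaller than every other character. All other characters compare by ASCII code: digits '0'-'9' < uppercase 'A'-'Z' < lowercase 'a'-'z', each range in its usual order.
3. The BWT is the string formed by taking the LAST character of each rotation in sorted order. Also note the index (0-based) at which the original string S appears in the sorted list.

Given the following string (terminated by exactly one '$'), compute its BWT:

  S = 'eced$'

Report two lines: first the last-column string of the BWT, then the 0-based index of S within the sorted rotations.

Answer: dee$c
3

Derivation:
All 5 rotations (rotation i = S[i:]+S[:i]):
  rot[0] = eced$
  rot[1] = ced$e
  rot[2] = ed$ec
  rot[3] = d$ece
  rot[4] = $eced
Sorted (with $ < everything):
  sorted[0] = $eced  (last char: 'd')
  sorted[1] = ced$e  (last char: 'e')
  sorted[2] = d$ece  (last char: 'e')
  sorted[3] = eced$  (last char: '$')
  sorted[4] = ed$ec  (last char: 'c')
Last column: dee$c
Original string S is at sorted index 3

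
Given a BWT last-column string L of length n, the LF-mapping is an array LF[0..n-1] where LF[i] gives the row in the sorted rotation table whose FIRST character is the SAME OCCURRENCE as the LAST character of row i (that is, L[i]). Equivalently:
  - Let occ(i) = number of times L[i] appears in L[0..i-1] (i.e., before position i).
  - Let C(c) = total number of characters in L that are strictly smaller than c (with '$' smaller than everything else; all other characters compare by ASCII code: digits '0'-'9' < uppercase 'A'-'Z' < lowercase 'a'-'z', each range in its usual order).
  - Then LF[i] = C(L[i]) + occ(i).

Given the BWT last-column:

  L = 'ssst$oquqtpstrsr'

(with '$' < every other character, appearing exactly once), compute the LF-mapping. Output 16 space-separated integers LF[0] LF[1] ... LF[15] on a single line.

Char counts: '$':1, 'o':1, 'p':1, 'q':2, 'r':2, 's':5, 't':3, 'u':1
C (first-col start): C('$')=0, C('o')=1, C('p')=2, C('q')=3, C('r')=5, C('s')=7, C('t')=12, C('u')=15
L[0]='s': occ=0, LF[0]=C('s')+0=7+0=7
L[1]='s': occ=1, LF[1]=C('s')+1=7+1=8
L[2]='s': occ=2, LF[2]=C('s')+2=7+2=9
L[3]='t': occ=0, LF[3]=C('t')+0=12+0=12
L[4]='$': occ=0, LF[4]=C('$')+0=0+0=0
L[5]='o': occ=0, LF[5]=C('o')+0=1+0=1
L[6]='q': occ=0, LF[6]=C('q')+0=3+0=3
L[7]='u': occ=0, LF[7]=C('u')+0=15+0=15
L[8]='q': occ=1, LF[8]=C('q')+1=3+1=4
L[9]='t': occ=1, LF[9]=C('t')+1=12+1=13
L[10]='p': occ=0, LF[10]=C('p')+0=2+0=2
L[11]='s': occ=3, LF[11]=C('s')+3=7+3=10
L[12]='t': occ=2, LF[12]=C('t')+2=12+2=14
L[13]='r': occ=0, LF[13]=C('r')+0=5+0=5
L[14]='s': occ=4, LF[14]=C('s')+4=7+4=11
L[15]='r': occ=1, LF[15]=C('r')+1=5+1=6

Answer: 7 8 9 12 0 1 3 15 4 13 2 10 14 5 11 6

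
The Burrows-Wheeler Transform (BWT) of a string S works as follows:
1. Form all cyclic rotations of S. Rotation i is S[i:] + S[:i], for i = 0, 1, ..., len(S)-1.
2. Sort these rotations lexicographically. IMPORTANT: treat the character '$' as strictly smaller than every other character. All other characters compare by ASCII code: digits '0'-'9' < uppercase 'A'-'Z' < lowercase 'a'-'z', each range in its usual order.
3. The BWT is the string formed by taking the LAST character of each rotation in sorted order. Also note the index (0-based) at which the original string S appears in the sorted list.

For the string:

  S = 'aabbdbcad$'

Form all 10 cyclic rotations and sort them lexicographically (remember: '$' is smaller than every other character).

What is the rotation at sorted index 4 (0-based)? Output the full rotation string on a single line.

All 10 rotations (rotation i = S[i:]+S[:i]):
  rot[0] = aabbdbcad$
  rot[1] = abbdbcad$a
  rot[2] = bbdbcad$aa
  rot[3] = bdbcad$aab
  rot[4] = dbcad$aabb
  rot[5] = bcad$aabbd
  rot[6] = cad$aabbdb
  rot[7] = ad$aabbdbc
  rot[8] = d$aabbdbca
  rot[9] = $aabbdbcad
Sorted (with $ < everything):
  sorted[0] = $aabbdbcad
  sorted[1] = aabbdbcad$
  sorted[2] = abbdbcad$a
  sorted[3] = ad$aabbdbc
  sorted[4] = bbdbcad$aa
  sorted[5] = bcad$aabbd
  sorted[6] = bdbcad$aab
  sorted[7] = cad$aabbdb
  sorted[8] = d$aabbdbca
  sorted[9] = dbcad$aabb
sorted[4] = bbdbcad$aa

Answer: bbdbcad$aa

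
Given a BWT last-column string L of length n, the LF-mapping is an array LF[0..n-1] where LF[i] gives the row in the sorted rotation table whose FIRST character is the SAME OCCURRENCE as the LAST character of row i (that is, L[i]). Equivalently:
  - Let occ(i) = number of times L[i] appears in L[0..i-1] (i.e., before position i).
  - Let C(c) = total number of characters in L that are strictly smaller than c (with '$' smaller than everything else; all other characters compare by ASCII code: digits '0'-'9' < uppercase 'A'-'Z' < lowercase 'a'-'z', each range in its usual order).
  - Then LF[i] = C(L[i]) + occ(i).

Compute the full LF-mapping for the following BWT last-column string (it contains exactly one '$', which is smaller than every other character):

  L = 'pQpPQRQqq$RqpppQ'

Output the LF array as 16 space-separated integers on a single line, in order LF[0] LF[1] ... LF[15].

Answer: 8 2 9 1 3 6 4 13 14 0 7 15 10 11 12 5

Derivation:
Char counts: '$':1, 'P':1, 'Q':4, 'R':2, 'p':5, 'q':3
C (first-col start): C('$')=0, C('P')=1, C('Q')=2, C('R')=6, C('p')=8, C('q')=13
L[0]='p': occ=0, LF[0]=C('p')+0=8+0=8
L[1]='Q': occ=0, LF[1]=C('Q')+0=2+0=2
L[2]='p': occ=1, LF[2]=C('p')+1=8+1=9
L[3]='P': occ=0, LF[3]=C('P')+0=1+0=1
L[4]='Q': occ=1, LF[4]=C('Q')+1=2+1=3
L[5]='R': occ=0, LF[5]=C('R')+0=6+0=6
L[6]='Q': occ=2, LF[6]=C('Q')+2=2+2=4
L[7]='q': occ=0, LF[7]=C('q')+0=13+0=13
L[8]='q': occ=1, LF[8]=C('q')+1=13+1=14
L[9]='$': occ=0, LF[9]=C('$')+0=0+0=0
L[10]='R': occ=1, LF[10]=C('R')+1=6+1=7
L[11]='q': occ=2, LF[11]=C('q')+2=13+2=15
L[12]='p': occ=2, LF[12]=C('p')+2=8+2=10
L[13]='p': occ=3, LF[13]=C('p')+3=8+3=11
L[14]='p': occ=4, LF[14]=C('p')+4=8+4=12
L[15]='Q': occ=3, LF[15]=C('Q')+3=2+3=5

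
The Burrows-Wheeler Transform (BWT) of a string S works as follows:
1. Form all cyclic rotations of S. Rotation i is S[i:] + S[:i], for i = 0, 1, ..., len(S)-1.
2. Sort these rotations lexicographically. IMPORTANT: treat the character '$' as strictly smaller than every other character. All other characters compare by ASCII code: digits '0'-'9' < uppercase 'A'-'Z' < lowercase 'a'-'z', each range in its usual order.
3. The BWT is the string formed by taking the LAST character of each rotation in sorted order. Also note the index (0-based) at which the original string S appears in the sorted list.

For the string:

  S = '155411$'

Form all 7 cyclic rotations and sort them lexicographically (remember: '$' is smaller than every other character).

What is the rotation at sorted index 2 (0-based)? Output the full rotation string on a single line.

All 7 rotations (rotation i = S[i:]+S[:i]):
  rot[0] = 155411$
  rot[1] = 55411$1
  rot[2] = 5411$15
  rot[3] = 411$155
  rot[4] = 11$1554
  rot[5] = 1$15541
  rot[6] = $155411
Sorted (with $ < everything):
  sorted[0] = $155411
  sorted[1] = 1$15541
  sorted[2] = 11$1554
  sorted[3] = 155411$
  sorted[4] = 411$155
  sorted[5] = 5411$15
  sorted[6] = 55411$1
sorted[2] = 11$1554

Answer: 11$1554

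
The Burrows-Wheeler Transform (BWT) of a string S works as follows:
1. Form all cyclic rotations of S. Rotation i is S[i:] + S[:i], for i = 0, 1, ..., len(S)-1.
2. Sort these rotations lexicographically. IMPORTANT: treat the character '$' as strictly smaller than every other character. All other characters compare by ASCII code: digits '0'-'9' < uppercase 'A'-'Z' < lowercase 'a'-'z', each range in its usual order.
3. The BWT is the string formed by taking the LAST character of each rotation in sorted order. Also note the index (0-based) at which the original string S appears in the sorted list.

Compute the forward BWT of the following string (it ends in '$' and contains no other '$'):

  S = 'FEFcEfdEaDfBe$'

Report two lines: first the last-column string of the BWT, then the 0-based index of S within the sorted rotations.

All 14 rotations (rotation i = S[i:]+S[:i]):
  rot[0] = FEFcEfdEaDfBe$
  rot[1] = EFcEfdEaDfBe$F
  rot[2] = FcEfdEaDfBe$FE
  rot[3] = cEfdEaDfBe$FEF
  rot[4] = EfdEaDfBe$FEFc
  rot[5] = fdEaDfBe$FEFcE
  rot[6] = dEaDfBe$FEFcEf
  rot[7] = EaDfBe$FEFcEfd
  rot[8] = aDfBe$FEFcEfdE
  rot[9] = DfBe$FEFcEfdEa
  rot[10] = fBe$FEFcEfdEaD
  rot[11] = Be$FEFcEfdEaDf
  rot[12] = e$FEFcEfdEaDfB
  rot[13] = $FEFcEfdEaDfBe
Sorted (with $ < everything):
  sorted[0] = $FEFcEfdEaDfBe  (last char: 'e')
  sorted[1] = Be$FEFcEfdEaDf  (last char: 'f')
  sorted[2] = DfBe$FEFcEfdEa  (last char: 'a')
  sorted[3] = EFcEfdEaDfBe$F  (last char: 'F')
  sorted[4] = EaDfBe$FEFcEfd  (last char: 'd')
  sorted[5] = EfdEaDfBe$FEFc  (last char: 'c')
  sorted[6] = FEFcEfdEaDfBe$  (last char: '$')
  sorted[7] = FcEfdEaDfBe$FE  (last char: 'E')
  sorted[8] = aDfBe$FEFcEfdE  (last char: 'E')
  sorted[9] = cEfdEaDfBe$FEF  (last char: 'F')
  sorted[10] = dEaDfBe$FEFcEf  (last char: 'f')
  sorted[11] = e$FEFcEfdEaDfB  (last char: 'B')
  sorted[12] = fBe$FEFcEfdEaD  (last char: 'D')
  sorted[13] = fdEaDfBe$FEFcE  (last char: 'E')
Last column: efaFdc$EEFfBDE
Original string S is at sorted index 6

Answer: efaFdc$EEFfBDE
6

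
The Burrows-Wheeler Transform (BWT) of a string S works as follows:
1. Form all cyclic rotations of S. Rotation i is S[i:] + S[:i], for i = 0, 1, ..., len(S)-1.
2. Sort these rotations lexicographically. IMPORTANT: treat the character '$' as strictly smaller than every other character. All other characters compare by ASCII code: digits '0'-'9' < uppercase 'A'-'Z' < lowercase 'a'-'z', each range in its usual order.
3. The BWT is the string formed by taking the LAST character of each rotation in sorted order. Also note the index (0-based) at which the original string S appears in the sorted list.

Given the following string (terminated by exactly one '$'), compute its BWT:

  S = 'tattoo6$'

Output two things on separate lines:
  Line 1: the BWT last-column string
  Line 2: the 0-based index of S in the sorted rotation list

Answer: 6otot$ta
5

Derivation:
All 8 rotations (rotation i = S[i:]+S[:i]):
  rot[0] = tattoo6$
  rot[1] = attoo6$t
  rot[2] = ttoo6$ta
  rot[3] = too6$tat
  rot[4] = oo6$tatt
  rot[5] = o6$tatto
  rot[6] = 6$tattoo
  rot[7] = $tattoo6
Sorted (with $ < everything):
  sorted[0] = $tattoo6  (last char: '6')
  sorted[1] = 6$tattoo  (last char: 'o')
  sorted[2] = attoo6$t  (last char: 't')
  sorted[3] = o6$tatto  (last char: 'o')
  sorted[4] = oo6$tatt  (last char: 't')
  sorted[5] = tattoo6$  (last char: '$')
  sorted[6] = too6$tat  (last char: 't')
  sorted[7] = ttoo6$ta  (last char: 'a')
Last column: 6otot$ta
Original string S is at sorted index 5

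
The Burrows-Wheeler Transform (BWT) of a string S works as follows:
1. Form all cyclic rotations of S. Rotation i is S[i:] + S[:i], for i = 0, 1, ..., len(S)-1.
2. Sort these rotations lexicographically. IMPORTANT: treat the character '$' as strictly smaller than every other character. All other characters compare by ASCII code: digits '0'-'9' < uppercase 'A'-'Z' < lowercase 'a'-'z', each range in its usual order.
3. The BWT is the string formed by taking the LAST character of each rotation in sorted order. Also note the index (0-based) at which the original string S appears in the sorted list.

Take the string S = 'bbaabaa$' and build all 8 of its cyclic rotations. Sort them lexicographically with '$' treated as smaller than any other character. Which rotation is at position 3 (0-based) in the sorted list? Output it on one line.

All 8 rotations (rotation i = S[i:]+S[:i]):
  rot[0] = bbaabaa$
  rot[1] = baabaa$b
  rot[2] = aabaa$bb
  rot[3] = abaa$bba
  rot[4] = baa$bbaa
  rot[5] = aa$bbaab
  rot[6] = a$bbaaba
  rot[7] = $bbaabaa
Sorted (with $ < everything):
  sorted[0] = $bbaabaa
  sorted[1] = a$bbaaba
  sorted[2] = aa$bbaab
  sorted[3] = aabaa$bb
  sorted[4] = abaa$bba
  sorted[5] = baa$bbaa
  sorted[6] = baabaa$b
  sorted[7] = bbaabaa$
sorted[3] = aabaa$bb

Answer: aabaa$bb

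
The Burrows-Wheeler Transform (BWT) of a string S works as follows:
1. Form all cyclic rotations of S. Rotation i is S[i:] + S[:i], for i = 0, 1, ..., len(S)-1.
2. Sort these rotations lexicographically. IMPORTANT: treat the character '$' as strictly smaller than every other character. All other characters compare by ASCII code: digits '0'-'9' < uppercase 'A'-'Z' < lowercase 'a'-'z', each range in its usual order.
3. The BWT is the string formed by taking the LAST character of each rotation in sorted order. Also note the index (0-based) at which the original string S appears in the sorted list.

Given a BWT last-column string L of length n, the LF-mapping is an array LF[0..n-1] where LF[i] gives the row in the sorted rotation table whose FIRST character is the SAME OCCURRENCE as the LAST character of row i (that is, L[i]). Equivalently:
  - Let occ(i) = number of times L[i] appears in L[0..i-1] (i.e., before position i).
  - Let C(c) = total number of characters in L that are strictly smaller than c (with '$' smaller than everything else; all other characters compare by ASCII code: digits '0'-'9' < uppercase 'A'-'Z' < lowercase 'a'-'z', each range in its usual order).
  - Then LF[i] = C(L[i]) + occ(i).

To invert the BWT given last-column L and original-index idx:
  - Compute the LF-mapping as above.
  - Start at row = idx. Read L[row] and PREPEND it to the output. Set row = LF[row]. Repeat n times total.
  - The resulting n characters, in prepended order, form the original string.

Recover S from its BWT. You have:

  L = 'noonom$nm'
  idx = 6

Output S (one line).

Answer: omnomonn$

Derivation:
LF mapping: 3 6 7 4 8 1 0 5 2
Walk LF starting at row 6, prepending L[row]:
  step 1: row=6, L[6]='$', prepend. Next row=LF[6]=0
  step 2: row=0, L[0]='n', prepend. Next row=LF[0]=3
  step 3: row=3, L[3]='n', prepend. Next row=LF[3]=4
  step 4: row=4, L[4]='o', prepend. Next row=LF[4]=8
  step 5: row=8, L[8]='m', prepend. Next row=LF[8]=2
  step 6: row=2, L[2]='o', prepend. Next row=LF[2]=7
  step 7: row=7, L[7]='n', prepend. Next row=LF[7]=5
  step 8: row=5, L[5]='m', prepend. Next row=LF[5]=1
  step 9: row=1, L[1]='o', prepend. Next row=LF[1]=6
Reversed output: omnomonn$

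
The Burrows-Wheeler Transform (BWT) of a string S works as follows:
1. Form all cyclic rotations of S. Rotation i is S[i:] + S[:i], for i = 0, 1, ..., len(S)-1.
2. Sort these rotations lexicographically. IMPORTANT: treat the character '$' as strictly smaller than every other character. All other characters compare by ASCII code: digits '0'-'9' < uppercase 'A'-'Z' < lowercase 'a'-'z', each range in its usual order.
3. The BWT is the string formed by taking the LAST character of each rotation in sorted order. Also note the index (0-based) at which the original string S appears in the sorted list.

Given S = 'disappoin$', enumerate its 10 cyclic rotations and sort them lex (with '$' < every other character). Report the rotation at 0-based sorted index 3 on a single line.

All 10 rotations (rotation i = S[i:]+S[:i]):
  rot[0] = disappoin$
  rot[1] = isappoin$d
  rot[2] = sappoin$di
  rot[3] = appoin$dis
  rot[4] = ppoin$disa
  rot[5] = poin$disap
  rot[6] = oin$disapp
  rot[7] = in$disappo
  rot[8] = n$disappoi
  rot[9] = $disappoin
Sorted (with $ < everything):
  sorted[0] = $disappoin
  sorted[1] = appoin$dis
  sorted[2] = disappoin$
  sorted[3] = in$disappo
  sorted[4] = isappoin$d
  sorted[5] = n$disappoi
  sorted[6] = oin$disapp
  sorted[7] = poin$disap
  sorted[8] = ppoin$disa
  sorted[9] = sappoin$di
sorted[3] = in$disappo

Answer: in$disappo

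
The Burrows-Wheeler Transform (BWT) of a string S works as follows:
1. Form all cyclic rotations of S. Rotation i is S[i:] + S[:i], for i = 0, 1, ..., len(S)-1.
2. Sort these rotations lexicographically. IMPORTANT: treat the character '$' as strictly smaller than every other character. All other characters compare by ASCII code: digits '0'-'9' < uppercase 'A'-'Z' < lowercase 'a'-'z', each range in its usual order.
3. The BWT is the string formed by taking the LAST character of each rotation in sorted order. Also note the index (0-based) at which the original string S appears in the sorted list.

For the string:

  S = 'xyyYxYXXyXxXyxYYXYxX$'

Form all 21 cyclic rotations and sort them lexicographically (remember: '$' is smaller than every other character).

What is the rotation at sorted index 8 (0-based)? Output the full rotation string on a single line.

All 21 rotations (rotation i = S[i:]+S[:i]):
  rot[0] = xyyYxYXXyXxXyxYYXYxX$
  rot[1] = yyYxYXXyXxXyxYYXYxX$x
  rot[2] = yYxYXXyXxXyxYYXYxX$xy
  rot[3] = YxYXXyXxXyxYYXYxX$xyy
  rot[4] = xYXXyXxXyxYYXYxX$xyyY
  rot[5] = YXXyXxXyxYYXYxX$xyyYx
  rot[6] = XXyXxXyxYYXYxX$xyyYxY
  rot[7] = XyXxXyxYYXYxX$xyyYxYX
  rot[8] = yXxXyxYYXYxX$xyyYxYXX
  rot[9] = XxXyxYYXYxX$xyyYxYXXy
  rot[10] = xXyxYYXYxX$xyyYxYXXyX
  rot[11] = XyxYYXYxX$xyyYxYXXyXx
  rot[12] = yxYYXYxX$xyyYxYXXyXxX
  rot[13] = xYYXYxX$xyyYxYXXyXxXy
  rot[14] = YYXYxX$xyyYxYXXyXxXyx
  rot[15] = YXYxX$xyyYxYXXyXxXyxY
  rot[16] = XYxX$xyyYxYXXyXxXyxYY
  rot[17] = YxX$xyyYxYXXyXxXyxYYX
  rot[18] = xX$xyyYxYXXyXxXyxYYXY
  rot[19] = X$xyyYxYXXyXxXyxYYXYx
  rot[20] = $xyyYxYXXyXxXyxYYXYxX
Sorted (with $ < everything):
  sorted[0] = $xyyYxYXXyXxXyxYYXYxX
  sorted[1] = X$xyyYxYXXyXxXyxYYXYx
  sorted[2] = XXyXxXyxYYXYxX$xyyYxY
  sorted[3] = XYxX$xyyYxYXXyXxXyxYY
  sorted[4] = XxXyxYYXYxX$xyyYxYXXy
  sorted[5] = XyXxXyxYYXYxX$xyyYxYX
  sorted[6] = XyxYYXYxX$xyyYxYXXyXx
  sorted[7] = YXXyXxXyxYYXYxX$xyyYx
  sorted[8] = YXYxX$xyyYxYXXyXxXyxY
  sorted[9] = YYXYxX$xyyYxYXXyXxXyx
  sorted[10] = YxX$xyyYxYXXyXxXyxYYX
  sorted[11] = YxYXXyXxXyxYYXYxX$xyy
  sorted[12] = xX$xyyYxYXXyXxXyxYYXY
  sorted[13] = xXyxYYXYxX$xyyYxYXXyX
  sorted[14] = xYXXyXxXyxYYXYxX$xyyY
  sorted[15] = xYYXYxX$xyyYxYXXyXxXy
  sorted[16] = xyyYxYXXyXxXyxYYXYxX$
  sorted[17] = yXxXyxYYXYxX$xyyYxYXX
  sorted[18] = yYxYXXyXxXyxYYXYxX$xy
  sorted[19] = yxYYXYxX$xyyYxYXXyXxX
  sorted[20] = yyYxYXXyXxXyxYYXYxX$x
sorted[8] = YXYxX$xyyYxYXXyXxXyxY

Answer: YXYxX$xyyYxYXXyXxXyxY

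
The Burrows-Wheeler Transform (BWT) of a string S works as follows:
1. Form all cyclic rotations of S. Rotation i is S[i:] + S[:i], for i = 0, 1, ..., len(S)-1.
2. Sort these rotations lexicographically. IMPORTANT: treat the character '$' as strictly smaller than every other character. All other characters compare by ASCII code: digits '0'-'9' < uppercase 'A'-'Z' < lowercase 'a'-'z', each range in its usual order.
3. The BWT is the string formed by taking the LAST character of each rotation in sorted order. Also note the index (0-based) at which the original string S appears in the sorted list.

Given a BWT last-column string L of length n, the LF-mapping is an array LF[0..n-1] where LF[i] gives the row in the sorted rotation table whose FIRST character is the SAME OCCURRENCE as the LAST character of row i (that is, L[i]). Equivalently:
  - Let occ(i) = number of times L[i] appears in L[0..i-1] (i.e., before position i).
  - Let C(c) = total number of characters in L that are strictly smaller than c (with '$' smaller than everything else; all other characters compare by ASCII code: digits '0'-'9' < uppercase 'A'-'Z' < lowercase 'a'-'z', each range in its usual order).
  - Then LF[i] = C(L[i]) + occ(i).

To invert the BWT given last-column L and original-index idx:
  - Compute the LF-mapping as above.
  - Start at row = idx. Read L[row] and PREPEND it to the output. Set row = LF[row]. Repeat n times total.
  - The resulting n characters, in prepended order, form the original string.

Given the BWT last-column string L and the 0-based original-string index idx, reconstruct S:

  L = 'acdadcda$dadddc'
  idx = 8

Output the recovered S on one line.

LF mapping: 1 5 8 2 9 6 10 3 0 11 4 12 13 14 7
Walk LF starting at row 8, prepending L[row]:
  step 1: row=8, L[8]='$', prepend. Next row=LF[8]=0
  step 2: row=0, L[0]='a', prepend. Next row=LF[0]=1
  step 3: row=1, L[1]='c', prepend. Next row=LF[1]=5
  step 4: row=5, L[5]='c', prepend. Next row=LF[5]=6
  step 5: row=6, L[6]='d', prepend. Next row=LF[6]=10
  step 6: row=10, L[10]='a', prepend. Next row=LF[10]=4
  step 7: row=4, L[4]='d', prepend. Next row=LF[4]=9
  step 8: row=9, L[9]='d', prepend. Next row=LF[9]=11
  step 9: row=11, L[11]='d', prepend. Next row=LF[11]=12
  step 10: row=12, L[12]='d', prepend. Next row=LF[12]=13
  step 11: row=13, L[13]='d', prepend. Next row=LF[13]=14
  step 12: row=14, L[14]='c', prepend. Next row=LF[14]=7
  step 13: row=7, L[7]='a', prepend. Next row=LF[7]=3
  step 14: row=3, L[3]='a', prepend. Next row=LF[3]=2
  step 15: row=2, L[2]='d', prepend. Next row=LF[2]=8
Reversed output: daacdddddadcca$

Answer: daacdddddadcca$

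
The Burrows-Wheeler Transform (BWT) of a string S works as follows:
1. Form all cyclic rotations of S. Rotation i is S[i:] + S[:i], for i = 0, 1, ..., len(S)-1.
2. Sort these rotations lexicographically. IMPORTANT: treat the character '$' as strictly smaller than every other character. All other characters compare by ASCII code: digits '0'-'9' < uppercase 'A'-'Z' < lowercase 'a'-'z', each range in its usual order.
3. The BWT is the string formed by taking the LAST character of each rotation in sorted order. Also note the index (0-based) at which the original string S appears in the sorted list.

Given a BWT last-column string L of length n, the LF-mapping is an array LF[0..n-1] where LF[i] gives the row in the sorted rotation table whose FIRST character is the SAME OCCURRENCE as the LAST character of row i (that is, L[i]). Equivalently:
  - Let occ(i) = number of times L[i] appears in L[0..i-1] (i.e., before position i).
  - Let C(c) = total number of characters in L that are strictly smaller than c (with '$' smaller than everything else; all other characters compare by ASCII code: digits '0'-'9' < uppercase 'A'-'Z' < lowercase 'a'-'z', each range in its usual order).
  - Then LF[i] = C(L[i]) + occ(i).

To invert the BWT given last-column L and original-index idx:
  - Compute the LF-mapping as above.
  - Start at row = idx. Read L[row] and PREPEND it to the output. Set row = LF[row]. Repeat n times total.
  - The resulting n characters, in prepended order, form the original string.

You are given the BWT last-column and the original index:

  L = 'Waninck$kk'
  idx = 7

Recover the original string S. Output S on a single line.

Answer: knickknaW$

Derivation:
LF mapping: 1 2 8 4 9 3 5 0 6 7
Walk LF starting at row 7, prepending L[row]:
  step 1: row=7, L[7]='$', prepend. Next row=LF[7]=0
  step 2: row=0, L[0]='W', prepend. Next row=LF[0]=1
  step 3: row=1, L[1]='a', prepend. Next row=LF[1]=2
  step 4: row=2, L[2]='n', prepend. Next row=LF[2]=8
  step 5: row=8, L[8]='k', prepend. Next row=LF[8]=6
  step 6: row=6, L[6]='k', prepend. Next row=LF[6]=5
  step 7: row=5, L[5]='c', prepend. Next row=LF[5]=3
  step 8: row=3, L[3]='i', prepend. Next row=LF[3]=4
  step 9: row=4, L[4]='n', prepend. Next row=LF[4]=9
  step 10: row=9, L[9]='k', prepend. Next row=LF[9]=7
Reversed output: knickknaW$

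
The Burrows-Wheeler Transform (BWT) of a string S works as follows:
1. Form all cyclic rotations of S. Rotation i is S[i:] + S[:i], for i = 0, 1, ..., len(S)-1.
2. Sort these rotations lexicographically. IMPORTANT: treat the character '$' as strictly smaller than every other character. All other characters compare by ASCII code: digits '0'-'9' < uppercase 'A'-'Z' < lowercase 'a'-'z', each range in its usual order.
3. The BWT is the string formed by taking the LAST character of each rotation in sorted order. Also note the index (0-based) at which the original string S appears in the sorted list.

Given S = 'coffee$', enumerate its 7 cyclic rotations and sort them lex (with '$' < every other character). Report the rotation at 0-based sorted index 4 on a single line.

All 7 rotations (rotation i = S[i:]+S[:i]):
  rot[0] = coffee$
  rot[1] = offee$c
  rot[2] = ffee$co
  rot[3] = fee$cof
  rot[4] = ee$coff
  rot[5] = e$coffe
  rot[6] = $coffee
Sorted (with $ < everything):
  sorted[0] = $coffee
  sorted[1] = coffee$
  sorted[2] = e$coffe
  sorted[3] = ee$coff
  sorted[4] = fee$cof
  sorted[5] = ffee$co
  sorted[6] = offee$c
sorted[4] = fee$cof

Answer: fee$cof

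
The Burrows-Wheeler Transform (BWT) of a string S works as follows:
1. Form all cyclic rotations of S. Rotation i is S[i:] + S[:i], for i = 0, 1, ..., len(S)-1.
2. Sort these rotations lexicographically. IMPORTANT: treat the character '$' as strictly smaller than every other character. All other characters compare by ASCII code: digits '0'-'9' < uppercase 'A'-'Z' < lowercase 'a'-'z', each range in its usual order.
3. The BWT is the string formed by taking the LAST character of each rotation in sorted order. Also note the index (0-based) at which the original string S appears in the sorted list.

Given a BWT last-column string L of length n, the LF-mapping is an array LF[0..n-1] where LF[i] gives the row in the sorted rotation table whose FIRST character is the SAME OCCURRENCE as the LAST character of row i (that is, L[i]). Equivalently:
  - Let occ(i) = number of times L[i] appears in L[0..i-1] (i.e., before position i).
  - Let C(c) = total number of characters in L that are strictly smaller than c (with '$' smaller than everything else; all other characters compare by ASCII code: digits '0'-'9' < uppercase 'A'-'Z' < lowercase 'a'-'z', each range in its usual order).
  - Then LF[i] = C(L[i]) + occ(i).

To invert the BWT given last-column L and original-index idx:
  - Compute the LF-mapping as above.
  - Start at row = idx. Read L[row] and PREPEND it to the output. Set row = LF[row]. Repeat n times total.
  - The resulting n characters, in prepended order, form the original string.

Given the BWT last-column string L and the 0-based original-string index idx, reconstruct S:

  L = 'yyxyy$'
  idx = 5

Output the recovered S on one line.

LF mapping: 2 3 1 4 5 0
Walk LF starting at row 5, prepending L[row]:
  step 1: row=5, L[5]='$', prepend. Next row=LF[5]=0
  step 2: row=0, L[0]='y', prepend. Next row=LF[0]=2
  step 3: row=2, L[2]='x', prepend. Next row=LF[2]=1
  step 4: row=1, L[1]='y', prepend. Next row=LF[1]=3
  step 5: row=3, L[3]='y', prepend. Next row=LF[3]=4
  step 6: row=4, L[4]='y', prepend. Next row=LF[4]=5
Reversed output: yyyxy$

Answer: yyyxy$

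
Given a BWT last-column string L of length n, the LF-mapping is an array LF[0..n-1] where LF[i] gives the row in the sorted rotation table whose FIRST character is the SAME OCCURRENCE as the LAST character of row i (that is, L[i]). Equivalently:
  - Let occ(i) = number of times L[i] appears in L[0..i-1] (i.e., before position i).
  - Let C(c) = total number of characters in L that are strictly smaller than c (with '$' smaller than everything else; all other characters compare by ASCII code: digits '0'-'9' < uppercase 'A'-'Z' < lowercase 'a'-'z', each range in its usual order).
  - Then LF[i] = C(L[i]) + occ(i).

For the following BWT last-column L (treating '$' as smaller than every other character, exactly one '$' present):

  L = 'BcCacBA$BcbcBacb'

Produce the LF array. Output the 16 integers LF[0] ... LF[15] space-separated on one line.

Char counts: '$':1, 'A':1, 'B':4, 'C':1, 'a':2, 'b':2, 'c':5
C (first-col start): C('$')=0, C('A')=1, C('B')=2, C('C')=6, C('a')=7, C('b')=9, C('c')=11
L[0]='B': occ=0, LF[0]=C('B')+0=2+0=2
L[1]='c': occ=0, LF[1]=C('c')+0=11+0=11
L[2]='C': occ=0, LF[2]=C('C')+0=6+0=6
L[3]='a': occ=0, LF[3]=C('a')+0=7+0=7
L[4]='c': occ=1, LF[4]=C('c')+1=11+1=12
L[5]='B': occ=1, LF[5]=C('B')+1=2+1=3
L[6]='A': occ=0, LF[6]=C('A')+0=1+0=1
L[7]='$': occ=0, LF[7]=C('$')+0=0+0=0
L[8]='B': occ=2, LF[8]=C('B')+2=2+2=4
L[9]='c': occ=2, LF[9]=C('c')+2=11+2=13
L[10]='b': occ=0, LF[10]=C('b')+0=9+0=9
L[11]='c': occ=3, LF[11]=C('c')+3=11+3=14
L[12]='B': occ=3, LF[12]=C('B')+3=2+3=5
L[13]='a': occ=1, LF[13]=C('a')+1=7+1=8
L[14]='c': occ=4, LF[14]=C('c')+4=11+4=15
L[15]='b': occ=1, LF[15]=C('b')+1=9+1=10

Answer: 2 11 6 7 12 3 1 0 4 13 9 14 5 8 15 10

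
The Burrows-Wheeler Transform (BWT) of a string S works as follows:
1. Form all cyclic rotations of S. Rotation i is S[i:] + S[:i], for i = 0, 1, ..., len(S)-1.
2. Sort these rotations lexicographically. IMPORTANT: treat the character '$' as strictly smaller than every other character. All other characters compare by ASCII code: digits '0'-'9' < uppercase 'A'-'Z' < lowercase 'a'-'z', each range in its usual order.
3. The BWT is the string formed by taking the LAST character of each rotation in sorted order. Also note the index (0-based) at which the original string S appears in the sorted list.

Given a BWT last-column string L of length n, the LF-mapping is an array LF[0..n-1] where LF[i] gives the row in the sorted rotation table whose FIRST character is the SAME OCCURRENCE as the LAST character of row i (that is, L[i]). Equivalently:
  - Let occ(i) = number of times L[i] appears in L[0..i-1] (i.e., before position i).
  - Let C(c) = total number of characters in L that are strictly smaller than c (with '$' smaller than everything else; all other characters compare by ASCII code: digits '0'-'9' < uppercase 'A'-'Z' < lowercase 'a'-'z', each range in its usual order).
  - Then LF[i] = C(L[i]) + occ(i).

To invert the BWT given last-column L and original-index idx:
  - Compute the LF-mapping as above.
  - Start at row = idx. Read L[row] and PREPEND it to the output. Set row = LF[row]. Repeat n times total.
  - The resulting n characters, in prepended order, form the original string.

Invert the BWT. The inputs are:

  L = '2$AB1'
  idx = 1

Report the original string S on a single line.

Answer: 1BA2$

Derivation:
LF mapping: 2 0 3 4 1
Walk LF starting at row 1, prepending L[row]:
  step 1: row=1, L[1]='$', prepend. Next row=LF[1]=0
  step 2: row=0, L[0]='2', prepend. Next row=LF[0]=2
  step 3: row=2, L[2]='A', prepend. Next row=LF[2]=3
  step 4: row=3, L[3]='B', prepend. Next row=LF[3]=4
  step 5: row=4, L[4]='1', prepend. Next row=LF[4]=1
Reversed output: 1BA2$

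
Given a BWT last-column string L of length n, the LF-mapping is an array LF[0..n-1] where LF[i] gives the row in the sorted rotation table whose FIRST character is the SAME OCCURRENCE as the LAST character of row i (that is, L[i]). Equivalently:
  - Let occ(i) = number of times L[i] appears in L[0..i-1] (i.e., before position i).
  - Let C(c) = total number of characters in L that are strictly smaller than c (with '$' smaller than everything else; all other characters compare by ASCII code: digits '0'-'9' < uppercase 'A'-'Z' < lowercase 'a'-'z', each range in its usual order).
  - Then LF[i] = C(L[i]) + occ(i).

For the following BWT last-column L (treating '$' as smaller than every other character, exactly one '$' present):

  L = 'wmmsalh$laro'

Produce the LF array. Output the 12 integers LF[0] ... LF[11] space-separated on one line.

Char counts: '$':1, 'a':2, 'h':1, 'l':2, 'm':2, 'o':1, 'r':1, 's':1, 'w':1
C (first-col start): C('$')=0, C('a')=1, C('h')=3, C('l')=4, C('m')=6, C('o')=8, C('r')=9, C('s')=10, C('w')=11
L[0]='w': occ=0, LF[0]=C('w')+0=11+0=11
L[1]='m': occ=0, LF[1]=C('m')+0=6+0=6
L[2]='m': occ=1, LF[2]=C('m')+1=6+1=7
L[3]='s': occ=0, LF[3]=C('s')+0=10+0=10
L[4]='a': occ=0, LF[4]=C('a')+0=1+0=1
L[5]='l': occ=0, LF[5]=C('l')+0=4+0=4
L[6]='h': occ=0, LF[6]=C('h')+0=3+0=3
L[7]='$': occ=0, LF[7]=C('$')+0=0+0=0
L[8]='l': occ=1, LF[8]=C('l')+1=4+1=5
L[9]='a': occ=1, LF[9]=C('a')+1=1+1=2
L[10]='r': occ=0, LF[10]=C('r')+0=9+0=9
L[11]='o': occ=0, LF[11]=C('o')+0=8+0=8

Answer: 11 6 7 10 1 4 3 0 5 2 9 8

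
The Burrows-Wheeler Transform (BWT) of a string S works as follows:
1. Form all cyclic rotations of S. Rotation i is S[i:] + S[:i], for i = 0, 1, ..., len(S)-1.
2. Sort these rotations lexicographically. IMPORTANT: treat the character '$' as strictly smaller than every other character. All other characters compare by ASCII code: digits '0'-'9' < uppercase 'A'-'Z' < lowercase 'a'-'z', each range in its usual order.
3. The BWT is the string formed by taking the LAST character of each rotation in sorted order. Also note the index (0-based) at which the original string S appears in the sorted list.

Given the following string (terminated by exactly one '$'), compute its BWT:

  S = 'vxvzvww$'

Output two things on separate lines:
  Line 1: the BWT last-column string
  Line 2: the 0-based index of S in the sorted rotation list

Answer: wz$xwvvv
2

Derivation:
All 8 rotations (rotation i = S[i:]+S[:i]):
  rot[0] = vxvzvww$
  rot[1] = xvzvww$v
  rot[2] = vzvww$vx
  rot[3] = zvww$vxv
  rot[4] = vww$vxvz
  rot[5] = ww$vxvzv
  rot[6] = w$vxvzvw
  rot[7] = $vxvzvww
Sorted (with $ < everything):
  sorted[0] = $vxvzvww  (last char: 'w')
  sorted[1] = vww$vxvz  (last char: 'z')
  sorted[2] = vxvzvww$  (last char: '$')
  sorted[3] = vzvww$vx  (last char: 'x')
  sorted[4] = w$vxvzvw  (last char: 'w')
  sorted[5] = ww$vxvzv  (last char: 'v')
  sorted[6] = xvzvww$v  (last char: 'v')
  sorted[7] = zvww$vxv  (last char: 'v')
Last column: wz$xwvvv
Original string S is at sorted index 2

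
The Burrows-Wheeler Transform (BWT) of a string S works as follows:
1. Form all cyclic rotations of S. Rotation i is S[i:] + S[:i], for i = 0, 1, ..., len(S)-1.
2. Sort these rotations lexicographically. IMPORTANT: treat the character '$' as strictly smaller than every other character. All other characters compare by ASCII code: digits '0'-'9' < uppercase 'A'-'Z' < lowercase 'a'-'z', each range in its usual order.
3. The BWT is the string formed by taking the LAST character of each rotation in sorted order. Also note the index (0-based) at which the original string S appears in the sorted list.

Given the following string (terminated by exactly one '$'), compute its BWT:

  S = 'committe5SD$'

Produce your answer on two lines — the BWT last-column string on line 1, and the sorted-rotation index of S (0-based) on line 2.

Answer: DeS5$tmmocti
4

Derivation:
All 12 rotations (rotation i = S[i:]+S[:i]):
  rot[0] = committe5SD$
  rot[1] = ommitte5SD$c
  rot[2] = mmitte5SD$co
  rot[3] = mitte5SD$com
  rot[4] = itte5SD$comm
  rot[5] = tte5SD$commi
  rot[6] = te5SD$commit
  rot[7] = e5SD$committ
  rot[8] = 5SD$committe
  rot[9] = SD$committe5
  rot[10] = D$committe5S
  rot[11] = $committe5SD
Sorted (with $ < everything):
  sorted[0] = $committe5SD  (last char: 'D')
  sorted[1] = 5SD$committe  (last char: 'e')
  sorted[2] = D$committe5S  (last char: 'S')
  sorted[3] = SD$committe5  (last char: '5')
  sorted[4] = committe5SD$  (last char: '$')
  sorted[5] = e5SD$committ  (last char: 't')
  sorted[6] = itte5SD$comm  (last char: 'm')
  sorted[7] = mitte5SD$com  (last char: 'm')
  sorted[8] = mmitte5SD$co  (last char: 'o')
  sorted[9] = ommitte5SD$c  (last char: 'c')
  sorted[10] = te5SD$commit  (last char: 't')
  sorted[11] = tte5SD$commi  (last char: 'i')
Last column: DeS5$tmmocti
Original string S is at sorted index 4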